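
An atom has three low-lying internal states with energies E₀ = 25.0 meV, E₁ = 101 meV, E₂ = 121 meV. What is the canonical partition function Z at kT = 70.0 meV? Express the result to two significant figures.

Eᵢ/kT = 0.3571, 1.443, 1.729.
Z = Σ e^(−Eᵢ/kT) = e^(−0.3571) + e^(−1.443) + e^(−1.729) = 0.6997 + 0.2362 + 0.1775 = 1.113.

Z = 1.1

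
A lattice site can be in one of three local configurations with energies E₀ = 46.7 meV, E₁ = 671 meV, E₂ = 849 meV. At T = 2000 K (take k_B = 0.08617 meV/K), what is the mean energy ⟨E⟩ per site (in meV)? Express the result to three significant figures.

k_BT = 0.08617 × 2000 K = 172.34 meV.
Eᵢ/kT = 0.27098, 3.8935, 4.9263.
Z = Σ e^(−Eᵢ/kT) = e^(−0.27098) + e^(−3.8935) + e^(−4.9263) = 0.76263 + 0.020374 + 0.0072533 = 0.79026.
⟨E⟩ = Σ Eᵢ e^(−Eᵢ/kT) / Z = (46.7·0.76263 + 671·0.020374 + 849·0.0072533) / 0.79026 = 70.2 meV.

70.2 meV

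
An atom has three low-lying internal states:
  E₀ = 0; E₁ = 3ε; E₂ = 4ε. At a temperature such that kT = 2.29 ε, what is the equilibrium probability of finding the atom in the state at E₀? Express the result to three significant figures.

0.692

Eᵢ/kT = 0, 1.3100, 1.7467.
Z = Σ e^(−Eᵢ/kT) = e^(−0) + e^(−1.3100) + e^(−1.7467) = 1.0000 + 0.26982 + 0.17435 = 1.4442.
P₀ = e^(−E₀/kT) / Z = 1.0000/1.4442 = 0.692.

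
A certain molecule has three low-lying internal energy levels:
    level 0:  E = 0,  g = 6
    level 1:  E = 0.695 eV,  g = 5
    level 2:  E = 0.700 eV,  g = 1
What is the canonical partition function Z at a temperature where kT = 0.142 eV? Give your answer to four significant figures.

Z = 6.045

Eᵢ/kT = 0, 4.89437, 4.92958.
Z = Σ gᵢe^(−Eᵢ/kT) = 6·e^(−0) + 5·e^(−4.89437) + 1·e^(−4.92958) = 6.00000 + 0.0374431 + 0.00722954 = 6.04467.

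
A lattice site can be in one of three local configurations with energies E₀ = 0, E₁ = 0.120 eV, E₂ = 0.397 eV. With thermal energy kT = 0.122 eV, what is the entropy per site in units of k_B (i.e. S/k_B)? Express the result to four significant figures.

Eᵢ/kT = 0, 0.983607, 3.25410.
Z = Σ e^(−Eᵢ/kT) = e^(−0) + e^(−0.983607) + e^(−3.25410) = 1.00000 + 0.373960 + 0.0386156 = 1.41258.
⟨E⟩ = Σ EᵢPᵢ = 0.0426210 eV.
S/k_B = ln Z + ⟨E⟩/kT = ln(1.41258) + 0.0426210/0.122 = 0.345418 + 0.349352 = 0.6948.

0.6948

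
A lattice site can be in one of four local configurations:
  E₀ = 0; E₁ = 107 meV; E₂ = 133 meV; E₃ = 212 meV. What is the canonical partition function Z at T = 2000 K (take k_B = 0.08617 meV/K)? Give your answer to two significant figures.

k_BT = 0.08617 × 2000 K = 172.3 meV.
Eᵢ/kT = 0, 0.6210, 0.7719, 1.230.
Z = Σ e^(−Eᵢ/kT) = e^(−0) + e^(−0.6210) + e^(−0.7719) + e^(−1.230) = 1.000 + 0.5374 + 0.4621 + 0.2923 = 2.292.

Z = 2.3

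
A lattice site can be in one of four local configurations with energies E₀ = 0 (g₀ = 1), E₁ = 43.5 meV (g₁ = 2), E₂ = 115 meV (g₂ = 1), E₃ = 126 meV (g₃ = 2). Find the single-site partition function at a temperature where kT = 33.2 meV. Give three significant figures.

Eᵢ/kT = 0, 1.3102, 3.4639, 3.7952.
Z = Σ gᵢe^(−Eᵢ/kT) = 1·e^(−0) + 2·e^(−1.3102) + 1·e^(−3.4639) + 2·e^(−3.7952) = 1.0000 + 0.53953 + 0.031307 + 0.044957 = 1.6158.

Z = 1.62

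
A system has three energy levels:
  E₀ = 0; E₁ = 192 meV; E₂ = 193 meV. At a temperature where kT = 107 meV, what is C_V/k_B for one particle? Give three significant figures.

0.605

Eᵢ/kT = 0, 1.7944, 1.8037.
Z = Σ e^(−Eᵢ/kT) = e^(−0) + e^(−1.7944) + e^(−1.8037) = 1.0000 + 0.16623 + 0.16469 = 1.3309.
⟨E⟩ = 47.863 meV, ⟨E²⟩ = 9213.6 meV².
C_V/k_B = (⟨E²⟩ − ⟨E⟩²)/(kT)² = (9213.6 − 2290.9)/11449 = 0.605.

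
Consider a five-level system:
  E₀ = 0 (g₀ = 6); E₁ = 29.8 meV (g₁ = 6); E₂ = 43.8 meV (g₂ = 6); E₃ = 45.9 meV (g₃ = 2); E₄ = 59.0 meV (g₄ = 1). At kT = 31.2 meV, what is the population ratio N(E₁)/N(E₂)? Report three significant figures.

1.57

n₁/n₂ = (g₁/g₂) exp[−(E₁−E₂)/kT] = (6/6) × exp(−(-14.0 meV)/(31.2 meV)) = (6/6) × exp(0.44872) = 1.57.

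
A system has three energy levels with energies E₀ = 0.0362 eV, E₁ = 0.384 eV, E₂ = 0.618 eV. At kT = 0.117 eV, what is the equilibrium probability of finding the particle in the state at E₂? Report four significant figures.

Eᵢ/kT = 0.309402, 3.28205, 5.28205.
Z = Σ e^(−Eᵢ/kT) = e^(−0.309402) + e^(−3.28205) + e^(−5.28205) = 0.733886 + 0.0375512 + 0.00508200 = 0.776519.
P₂ = e^(−E₂/kT) / Z = 0.00508200/0.776519 = 0.006545.

0.006545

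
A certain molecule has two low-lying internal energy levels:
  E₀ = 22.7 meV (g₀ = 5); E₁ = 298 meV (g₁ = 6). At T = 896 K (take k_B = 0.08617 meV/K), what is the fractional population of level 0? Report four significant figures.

k_BT = 0.08617 × 896 K = 77.2083 meV.
Eᵢ/kT = 0.294010, 3.85969.
Z = Σ gᵢe^(−Eᵢ/kT) = 5·e^(−0.294010) + 6·e^(−3.85969) = 3.72635 + 0.126447 = 3.85280.
P₀ = g₀ e^(−E₀/kT) / Z = 3.72635/3.85280 = 0.9672.

0.9672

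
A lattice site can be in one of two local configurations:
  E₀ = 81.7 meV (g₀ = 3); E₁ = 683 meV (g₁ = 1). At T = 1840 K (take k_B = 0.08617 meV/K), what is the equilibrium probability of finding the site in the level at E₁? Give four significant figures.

k_BT = 0.08617 × 1840 K = 158.553 meV.
Eᵢ/kT = 0.515285, 4.30771.
Z = Σ gᵢe^(−Eᵢ/kT) = 3·e^(−0.515285) + 1·e^(−4.30771) = 1.79199 + 0.0134643 = 1.80545.
P₁ = g₁ e^(−E₁/kT) / Z = 0.0134643/1.80545 = 0.007458.

0.007458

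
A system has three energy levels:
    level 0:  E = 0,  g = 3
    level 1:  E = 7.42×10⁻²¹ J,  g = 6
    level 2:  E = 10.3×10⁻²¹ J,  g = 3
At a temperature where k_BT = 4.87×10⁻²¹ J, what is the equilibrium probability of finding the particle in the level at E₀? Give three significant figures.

Eᵢ/kT = 0, 1.5236, 2.1150.
Z = Σ gᵢe^(−Eᵢ/kT) = 3·e^(−0) + 6·e^(−1.5236) + 3·e^(−2.1150) = 3.0000 + 1.3076 + 0.36190 = 4.6695.
P₀ = g₀ e^(−E₀/kT) / Z = 3.0000/4.6695 = 0.642.

0.642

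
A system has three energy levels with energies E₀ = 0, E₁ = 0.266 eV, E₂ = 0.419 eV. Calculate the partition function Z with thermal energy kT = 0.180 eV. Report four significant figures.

Z = 1.326

Eᵢ/kT = 0, 1.47778, 2.32778.
Z = Σ e^(−Eᵢ/kT) = e^(−0) + e^(−1.47778) + e^(−2.32778) = 1.00000 + 0.228144 + 0.0975120 = 1.32566.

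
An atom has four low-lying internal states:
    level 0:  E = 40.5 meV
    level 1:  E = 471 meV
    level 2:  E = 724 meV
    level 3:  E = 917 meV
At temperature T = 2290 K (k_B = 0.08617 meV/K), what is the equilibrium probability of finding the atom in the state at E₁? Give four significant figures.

0.09763

k_BT = 0.08617 × 2290 K = 197.329 meV.
Eᵢ/kT = 0.205241, 2.38688, 3.66900, 4.64706.
Z = Σ e^(−Eᵢ/kT) = e^(−0.205241) + e^(−2.38688) + e^(−3.66900) + e^(−4.64706) = 0.814451 + 0.0919160 + 0.0255020 + 0.00958975 = 0.941459.
P₁ = e^(−E₁/kT) / Z = 0.0919160/0.941459 = 0.09763.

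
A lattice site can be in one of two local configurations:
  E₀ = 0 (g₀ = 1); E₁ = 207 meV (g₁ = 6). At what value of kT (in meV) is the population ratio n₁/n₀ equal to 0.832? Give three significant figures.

n₁/n₀ = (g₁/g₀) exp[−(E₁−E₀)/kT] = 0.832.
⇒ (E₁−E₀)/kT = ln((6/1)/0.832) = ln(7.2115) = 1.9757.
kT = 207 meV / 1.9757 = 105 meV.

105 meV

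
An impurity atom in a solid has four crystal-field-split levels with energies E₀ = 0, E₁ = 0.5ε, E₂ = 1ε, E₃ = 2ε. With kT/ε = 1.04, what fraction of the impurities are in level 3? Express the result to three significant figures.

Eᵢ/kT = 0, 0.48077, 0.96154, 1.9231.
Z = Σ e^(−Eᵢ/kT) = e^(−0) + e^(−0.48077) + e^(−0.96154) + e^(−1.9231) = 1.0000 + 0.61831 + 0.38230 + 0.14615 = 2.1468.
P₃ = e^(−E₃/kT) / Z = 0.14615/2.1468 = 0.0681.

0.0681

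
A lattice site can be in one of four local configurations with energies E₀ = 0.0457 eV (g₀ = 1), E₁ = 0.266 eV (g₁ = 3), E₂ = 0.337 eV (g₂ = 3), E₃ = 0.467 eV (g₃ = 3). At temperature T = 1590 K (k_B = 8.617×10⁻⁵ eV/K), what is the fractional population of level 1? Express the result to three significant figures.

0.287

k_BT = 8.617×10⁻⁵ × 1590 K = 0.13701 eV.
Eᵢ/kT = 0.33355, 1.9415, 2.4597, 3.4085.
Z = Σ gᵢe^(−Eᵢ/kT) = 1·e^(−0.33355) + 3·e^(−1.9415) + 3·e^(−2.4597) + 3·e^(−3.4085) = 0.71638 + 0.43047 + 0.25638 + 0.099272 = 1.5025.
P₁ = g₁ e^(−E₁/kT) / Z = 0.43047/1.5025 = 0.287.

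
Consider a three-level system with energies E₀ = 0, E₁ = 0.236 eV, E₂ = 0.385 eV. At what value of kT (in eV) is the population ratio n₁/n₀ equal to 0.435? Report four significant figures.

n₁/n₀ = exp[−(E₁−E₀)/kT] = 0.435.
⇒ (E₁−E₀)/kT = ln(1/0.435) = ln(2.29885) = 0.832409.
kT = 0.236 eV / 0.832409 = 0.2835 eV.

0.2835 eV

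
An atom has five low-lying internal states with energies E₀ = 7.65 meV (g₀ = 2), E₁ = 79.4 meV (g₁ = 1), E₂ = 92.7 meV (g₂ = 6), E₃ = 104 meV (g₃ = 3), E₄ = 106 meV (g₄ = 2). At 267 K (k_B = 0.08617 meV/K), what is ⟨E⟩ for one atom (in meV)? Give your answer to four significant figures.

17.78 meV

k_BT = 0.08617 × 267 K = 23.0074 meV.
Eᵢ/kT = 0.332502, 3.45106, 4.02914, 4.52028, 4.60721.
Z = Σ gᵢe^(−Eᵢ/kT) = 2·e^(−0.332502) + 1·e^(−3.45106) + 6·e^(−4.02914) + 3·e^(−4.52028) + 2·e^(−4.60721) = 1.43425 + 0.0317120 + 0.106738 + 0.0326579 + 0.0199592 = 1.62532.
⟨E⟩ = Σ Eᵢ gᵢe^(−Eᵢ/kT) / Z = (7.65·1.43425 + 79.4·0.0317120 + 92.7·0.106738 + 104·0.0326579 + 106·0.0199592) / 1.62532 = 17.78 meV.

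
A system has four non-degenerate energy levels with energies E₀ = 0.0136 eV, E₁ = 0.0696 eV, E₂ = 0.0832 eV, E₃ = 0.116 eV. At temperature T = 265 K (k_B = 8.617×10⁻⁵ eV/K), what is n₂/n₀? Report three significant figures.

k_BT = 8.617×10⁻⁵ × 265 K = 0.022835 eV.
n₂/n₀ = exp[−(E₂−E₀)/kT] = exp(−(0.0696 eV)/(0.022835 eV)) = exp(-3.0480) = 0.0475.

0.0475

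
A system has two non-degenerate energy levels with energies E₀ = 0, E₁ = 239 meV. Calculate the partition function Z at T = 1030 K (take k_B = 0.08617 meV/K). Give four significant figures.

k_BT = 0.08617 × 1030 K = 88.7551 meV.
Eᵢ/kT = 0, 2.69280.
Z = Σ e^(−Eᵢ/kT) = e^(−0) + e^(−2.69280) = 1.00000 + 0.0676911 = 1.06769.

Z = 1.068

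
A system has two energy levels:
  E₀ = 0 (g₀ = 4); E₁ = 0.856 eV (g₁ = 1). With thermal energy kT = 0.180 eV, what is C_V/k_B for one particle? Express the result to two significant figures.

0.048

Eᵢ/kT = 0, 4.756.
Z = Σ gᵢe^(−Eᵢ/kT) = 4·e^(−0) + 1·e^(−4.756) = 4.000 + 0.008600 = 4.009.
⟨E⟩ = 0.001836 eV, ⟨E²⟩ = 0.001572 eV².
C_V/k_B = (⟨E²⟩ − ⟨E⟩²)/(kT)² = (0.001572 − 0.000003371)/0.03240 = 0.048.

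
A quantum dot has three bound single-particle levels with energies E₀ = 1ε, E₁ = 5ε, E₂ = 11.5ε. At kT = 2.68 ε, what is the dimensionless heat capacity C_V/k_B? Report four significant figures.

0.5372

Eᵢ/kT = 0.373134, 1.86567, 4.29104.
Z = Σ e^(−Eᵢ/kT) = e^(−0.373134) + e^(−1.86567) + e^(−4.29104) = 0.688573 + 0.154792 + 0.0136907 = 0.857056.
⟨E⟩ = 1.89016 ε, ⟨E²⟩ = 7.43122 ε².
C_V/k_B = (⟨E²⟩ − ⟨E⟩²)/(kT)² = (7.43122 − 3.57270)/7.18240 = 0.5372.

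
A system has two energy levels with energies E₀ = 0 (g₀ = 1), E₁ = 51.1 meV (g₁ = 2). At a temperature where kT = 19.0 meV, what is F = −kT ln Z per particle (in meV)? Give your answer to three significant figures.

-2.42 meV

Eᵢ/kT = 0, 2.6895.
Z = Σ gᵢe^(−Eᵢ/kT) = 1·e^(−0) + 2·e^(−2.6895) = 1.0000 + 0.13583 = 1.1358.
F = −kT ln Z = −19.0 × ln(1.1358) = −19.0 × 0.12734 = -2.42 meV.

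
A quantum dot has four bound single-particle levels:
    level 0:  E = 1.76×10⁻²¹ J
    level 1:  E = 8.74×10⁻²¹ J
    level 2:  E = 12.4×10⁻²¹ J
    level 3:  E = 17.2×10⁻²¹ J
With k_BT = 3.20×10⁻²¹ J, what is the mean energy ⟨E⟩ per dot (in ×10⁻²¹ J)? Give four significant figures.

Eᵢ/kT = 0.550000, 2.73125, 3.87500, 5.37500.
Z = Σ e^(−Eᵢ/kT) = e^(−0.550000) + e^(−2.73125) + e^(−3.87500) + e^(−5.37500) = 0.576950 + 0.0651378 + 0.0207543 + 0.00463092 = 0.667473.
⟨E⟩ = Σ Eᵢ e^(−Eᵢ/kT) / Z = (1.76·0.576950 + 8.74·0.0651378 + 12.4·0.0207543 + 17.2·0.00463092) / 0.667473 = 2.879 ×10⁻²¹ J.

2.879 ×10⁻²¹ J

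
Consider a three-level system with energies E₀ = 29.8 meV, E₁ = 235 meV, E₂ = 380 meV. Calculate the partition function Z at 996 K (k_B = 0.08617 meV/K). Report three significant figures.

k_BT = 0.08617 × 996 K = 85.825 meV.
Eᵢ/kT = 0.34722, 2.7381, 4.4276.
Z = Σ e^(−Eᵢ/kT) = e^(−0.34722) + e^(−2.7381) + e^(−4.4276) = 0.70665 + 0.064693 + 0.011943 = 0.78329.

Z = 0.783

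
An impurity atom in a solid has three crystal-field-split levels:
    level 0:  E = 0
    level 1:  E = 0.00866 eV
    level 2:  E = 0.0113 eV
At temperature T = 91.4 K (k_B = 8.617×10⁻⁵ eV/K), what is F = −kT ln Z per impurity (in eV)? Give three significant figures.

k_BT = 8.617×10⁻⁵ × 91.4 K = 0.0078759 eV.
Eᵢ/kT = 0, 1.0996, 1.4348.
Z = Σ e^(−Eᵢ/kT) = e^(−0) + e^(−1.0996) + e^(−1.4348) = 1.0000 + 0.33300 + 0.23816 = 1.5712.
F = −kT ln Z = −0.0078759 × ln(1.5712) = −0.0078759 × 0.45184 = -0.00356 eV.

-0.00356 eV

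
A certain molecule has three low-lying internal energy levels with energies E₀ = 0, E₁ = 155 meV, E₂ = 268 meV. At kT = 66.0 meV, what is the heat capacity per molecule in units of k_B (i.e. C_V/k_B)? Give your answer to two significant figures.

0.66

Eᵢ/kT = 0, 2.348, 4.061.
Z = Σ e^(−Eᵢ/kT) = e^(−0) + e^(−2.348) + e^(−4.061) = 1.000 + 0.09556 + 0.01723 = 1.113.
⟨E⟩ = 17.46 meV, ⟨E²⟩ = 3175 meV².
C_V/k_B = (⟨E²⟩ − ⟨E⟩²)/(kT)² = (3175 − 304.9)/4356 = 0.66.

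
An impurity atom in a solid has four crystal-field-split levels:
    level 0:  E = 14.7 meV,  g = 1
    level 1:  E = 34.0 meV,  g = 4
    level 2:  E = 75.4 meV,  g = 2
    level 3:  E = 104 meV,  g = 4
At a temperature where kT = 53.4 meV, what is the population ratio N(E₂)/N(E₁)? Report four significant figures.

0.2303

n₂/n₁ = (g₂/g₁) exp[−(E₂−E₁)/kT] = (2/4) × exp(−(41.4 meV)/(53.4 meV)) = (2/4) × exp(-0.775281) = 0.2303.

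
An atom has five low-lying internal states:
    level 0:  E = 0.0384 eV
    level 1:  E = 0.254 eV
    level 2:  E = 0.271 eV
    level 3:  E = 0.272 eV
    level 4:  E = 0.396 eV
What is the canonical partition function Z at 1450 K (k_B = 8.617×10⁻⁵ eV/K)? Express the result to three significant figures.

Z = 1.14

k_BT = 8.617×10⁻⁵ × 1450 K = 0.12495 eV.
Eᵢ/kT = 0.30732, 2.0328, 2.1689, 2.1769, 3.1693.
Z = Σ e^(−Eᵢ/kT) = e^(−0.30732) + e^(−2.0328) + e^(−2.1689) + e^(−2.1769) + e^(−3.1693) = 0.73542 + 0.13097 + 0.11430 + 0.11339 + 0.042033 = 1.1361.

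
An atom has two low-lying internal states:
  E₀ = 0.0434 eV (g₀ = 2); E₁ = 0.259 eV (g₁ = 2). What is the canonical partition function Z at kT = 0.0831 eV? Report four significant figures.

Z = 1.275

Eᵢ/kT = 0.522262, 3.11673.
Z = Σ gᵢe^(−Eᵢ/kT) = 2·e^(−0.522262) + 2·e^(−3.11673) = 1.18635 + 0.0886036 = 1.27495.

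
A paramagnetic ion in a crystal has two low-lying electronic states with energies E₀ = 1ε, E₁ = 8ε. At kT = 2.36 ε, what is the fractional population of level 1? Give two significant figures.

Eᵢ/kT = 0.4237, 3.390.
Z = Σ e^(−Eᵢ/kT) = e^(−0.4237) + e^(−3.390) = 0.6546 + 0.03371 = 0.6883.
P₁ = e^(−E₁/kT) / Z = 0.03371/0.6883 = 0.049.

0.049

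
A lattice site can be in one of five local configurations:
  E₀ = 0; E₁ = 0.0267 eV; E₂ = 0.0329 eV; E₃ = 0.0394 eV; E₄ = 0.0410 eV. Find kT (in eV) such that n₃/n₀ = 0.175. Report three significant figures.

0.0226 eV

n₃/n₀ = exp[−(E₃−E₀)/kT] = 0.175.
⇒ (E₃−E₀)/kT = ln(1/0.175) = ln(5.7143) = 1.7430.
kT = 0.0394 eV / 1.7430 = 0.0226 eV.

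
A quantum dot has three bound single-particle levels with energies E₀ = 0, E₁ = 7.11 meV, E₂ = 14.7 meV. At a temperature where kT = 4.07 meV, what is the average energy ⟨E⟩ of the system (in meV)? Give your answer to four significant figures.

1.362 meV

Eᵢ/kT = 0, 1.74693, 3.61179.
Z = Σ e^(−Eᵢ/kT) = e^(−0) + e^(−1.74693) + e^(−3.61179) = 1.00000 + 0.174308 + 0.0270035 = 1.20131.
⟨E⟩ = Σ Eᵢ e^(−Eᵢ/kT) / Z = (0·1.00000 + 7.11·0.174308 + 14.7·0.0270035) / 1.20131 = 1.362 meV.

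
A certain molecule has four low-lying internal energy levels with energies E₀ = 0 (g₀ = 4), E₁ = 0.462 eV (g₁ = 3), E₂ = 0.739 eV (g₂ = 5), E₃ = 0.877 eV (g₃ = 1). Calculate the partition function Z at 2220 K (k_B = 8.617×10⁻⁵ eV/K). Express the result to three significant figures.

Z = 4.38

k_BT = 8.617×10⁻⁵ × 2220 K = 0.19130 eV.
Eᵢ/kT = 0, 2.4151, 3.8630, 4.5844.
Z = Σ gᵢe^(−Eᵢ/kT) = 4·e^(−0) + 3·e^(−2.4151) + 5·e^(−3.8630) + 1·e^(−4.5844) = 4.0000 + 0.26808 + 0.10502 + 0.010210 = 4.3833.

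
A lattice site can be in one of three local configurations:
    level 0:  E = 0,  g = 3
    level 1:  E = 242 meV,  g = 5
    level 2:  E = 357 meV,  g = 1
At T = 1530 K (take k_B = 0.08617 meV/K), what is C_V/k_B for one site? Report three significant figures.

k_BT = 0.08617 × 1530 K = 131.84 meV.
Eᵢ/kT = 0, 1.8356, 2.7078.
Z = Σ gᵢe^(−Eᵢ/kT) = 3·e^(−0) + 5·e^(−1.8356) + 1·e^(−2.7078) = 3.0000 + 0.79759 + 0.066683 = 3.8643.
⟨E⟩ = 56.109 meV, ⟨E²⟩ = 14287 meV².
C_V/k_B = (⟨E²⟩ − ⟨E⟩²)/(kT)² = (14287 − 3148.2)/17382 = 0.641.

0.641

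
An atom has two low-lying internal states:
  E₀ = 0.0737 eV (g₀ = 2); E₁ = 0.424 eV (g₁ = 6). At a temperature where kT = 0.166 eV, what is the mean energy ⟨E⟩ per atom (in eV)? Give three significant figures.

0.167 eV

Eᵢ/kT = 0.44398, 2.5542.
Z = Σ gᵢe^(−Eᵢ/kT) = 2·e^(−0.44398) + 6·e^(−2.5542) = 1.2830 + 0.46653 = 1.7495.
⟨E⟩ = Σ Eᵢ gᵢe^(−Eᵢ/kT) / Z = (0.0737·1.2830 + 0.424·0.46653) / 1.7495 = 0.167 eV.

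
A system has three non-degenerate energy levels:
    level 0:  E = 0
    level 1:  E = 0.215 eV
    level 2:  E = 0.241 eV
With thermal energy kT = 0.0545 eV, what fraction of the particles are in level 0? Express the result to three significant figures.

0.970

Eᵢ/kT = 0, 3.9450, 4.4220.
Z = Σ e^(−Eᵢ/kT) = e^(−0) + e^(−3.9450) + e^(−4.4220) = 1.0000 + 0.019351 + 0.012010 = 1.0314.
P₀ = e^(−E₀/kT) / Z = 1.0000/1.0314 = 0.970.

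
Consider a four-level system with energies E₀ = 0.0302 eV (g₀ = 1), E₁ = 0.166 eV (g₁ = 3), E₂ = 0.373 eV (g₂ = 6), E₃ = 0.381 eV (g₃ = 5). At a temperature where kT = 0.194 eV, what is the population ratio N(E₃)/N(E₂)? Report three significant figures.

n₃/n₂ = (g₃/g₂) exp[−(E₃−E₂)/kT] = (5/6) × exp(−(0.008 eV)/(0.194 eV)) = (5/6) × exp(-0.041237) = 0.800.

0.800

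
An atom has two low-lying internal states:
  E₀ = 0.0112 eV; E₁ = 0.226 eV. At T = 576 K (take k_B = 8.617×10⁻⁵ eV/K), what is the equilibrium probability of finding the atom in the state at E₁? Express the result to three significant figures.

0.0130

k_BT = 8.617×10⁻⁵ × 576 K = 0.049634 eV.
Eᵢ/kT = 0.22565, 4.5533.
Z = Σ e^(−Eᵢ/kT) = e^(−0.22565) + e^(−4.5533) = 0.79800 + 0.010532 = 0.80853.
P₁ = e^(−E₁/kT) / Z = 0.010532/0.80853 = 0.0130.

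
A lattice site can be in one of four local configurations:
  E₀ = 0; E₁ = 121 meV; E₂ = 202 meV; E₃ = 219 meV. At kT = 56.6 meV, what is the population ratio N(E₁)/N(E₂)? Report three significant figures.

4.18

n₁/n₂ = exp[−(E₁−E₂)/kT] = exp(−(-81 meV)/(56.6 meV)) = exp(1.4311) = 4.18.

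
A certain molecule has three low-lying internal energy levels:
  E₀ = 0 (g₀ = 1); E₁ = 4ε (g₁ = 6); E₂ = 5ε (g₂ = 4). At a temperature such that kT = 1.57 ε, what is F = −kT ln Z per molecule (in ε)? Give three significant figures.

-0.772 ε

Eᵢ/kT = 0, 2.5478, 3.1847.
Z = Σ gᵢe^(−Eᵢ/kT) = 1·e^(−0) + 6·e^(−2.5478) + 4·e^(−3.1847) = 1.0000 + 0.46952 + 0.16556 = 1.6351.
F = −kT ln Z = −1.57 × ln(1.6351) = −1.57 × 0.49170 = -0.772 ε.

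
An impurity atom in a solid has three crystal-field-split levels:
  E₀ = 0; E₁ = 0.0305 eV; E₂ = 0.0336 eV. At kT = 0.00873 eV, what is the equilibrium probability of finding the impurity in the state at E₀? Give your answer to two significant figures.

Eᵢ/kT = 0, 3.494, 3.849.
Z = Σ e^(−Eᵢ/kT) = e^(−0) + e^(−3.494) + e^(−3.849) = 1.000 + 0.03038 + 0.02130 = 1.052.
P₀ = e^(−E₀/kT) / Z = 1.000/1.052 = 0.95.

0.95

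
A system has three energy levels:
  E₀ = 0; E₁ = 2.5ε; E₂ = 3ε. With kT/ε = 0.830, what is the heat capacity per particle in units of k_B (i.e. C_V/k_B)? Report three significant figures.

Eᵢ/kT = 0, 3.0120, 3.6145.
Z = Σ e^(−Eᵢ/kT) = e^(−0) + e^(−3.0120) + e^(−3.6145) = 1.0000 + 0.049193 + 0.026930 = 1.0761.
⟨E⟩ = 0.18936 ε, ⟨E²⟩ = 0.51094 ε².
C_V/k_B = (⟨E²⟩ − ⟨E⟩²)/(kT)² = (0.51094 − 0.035857)/0.68890 = 0.690.

0.690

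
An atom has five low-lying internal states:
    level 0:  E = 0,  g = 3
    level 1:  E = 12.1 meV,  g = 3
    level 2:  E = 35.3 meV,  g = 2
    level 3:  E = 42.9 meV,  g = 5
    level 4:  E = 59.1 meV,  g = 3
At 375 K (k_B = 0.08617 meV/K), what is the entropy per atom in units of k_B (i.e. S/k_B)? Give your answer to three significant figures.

k_BT = 0.08617 × 375 K = 32.314 meV.
Eᵢ/kT = 0, 0.37445, 1.0924, 1.3276, 1.8289.
Z = Σ gᵢe^(−Eᵢ/kT) = 3·e^(−0) + 3·e^(−0.37445) + 2·e^(−1.0924) + 5·e^(−1.3276) + 3·e^(−1.8289) = 3.0000 + 2.0630 + 0.67082 + 1.3256 + 0.48177 = 7.5412.
⟨E⟩ = Σ EᵢPᵢ = 17.767 meV.
S/k_B = ln Z + ⟨E⟩/kT = ln(7.5412) + 17.767/32.314 = 2.0204 + 0.54982 = 2.57.

2.57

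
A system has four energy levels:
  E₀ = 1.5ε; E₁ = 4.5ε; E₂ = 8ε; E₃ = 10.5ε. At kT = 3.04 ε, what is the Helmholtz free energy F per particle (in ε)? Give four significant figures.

0.1826 ε

Eᵢ/kT = 0.493421, 1.48026, 2.63158, 3.45395.
Z = Σ e^(−Eᵢ/kT) = e^(−0.493421) + e^(−1.48026) + e^(−2.63158) + e^(−3.45395) = 0.610534 + 0.227579 + 0.0719647 + 0.0316205 = 0.941698.
F = −kT ln Z = −3.04 × ln(0.941698) = −3.04 × -0.0600707 = 0.1826 ε.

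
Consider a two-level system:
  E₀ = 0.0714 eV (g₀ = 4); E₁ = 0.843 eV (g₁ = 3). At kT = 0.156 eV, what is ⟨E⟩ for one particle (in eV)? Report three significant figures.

0.0755 eV

Eᵢ/kT = 0.45769, 5.4038.
Z = Σ gᵢe^(−Eᵢ/kT) = 4·e^(−0.45769) + 3·e^(−5.4038) = 2.5310 + 0.013498 = 2.5445.
⟨E⟩ = Σ Eᵢ gᵢe^(−Eᵢ/kT) / Z = (0.0714·2.5310 + 0.843·0.013498) / 2.5445 = 0.0755 eV.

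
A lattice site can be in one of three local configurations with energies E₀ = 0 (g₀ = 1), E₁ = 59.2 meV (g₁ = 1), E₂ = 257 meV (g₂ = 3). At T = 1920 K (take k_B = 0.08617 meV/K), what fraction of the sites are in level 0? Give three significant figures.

0.428

k_BT = 0.08617 × 1920 K = 165.45 meV.
Eᵢ/kT = 0, 0.35781, 1.5533.
Z = Σ gᵢe^(−Eᵢ/kT) = 1·e^(−0) + 1·e^(−0.35781) + 3·e^(−1.5533) = 1.0000 + 0.69921 + 0.63465 = 2.3339.
P₀ = g₀ e^(−E₀/kT) / Z = 1.0000/2.3339 = 0.428.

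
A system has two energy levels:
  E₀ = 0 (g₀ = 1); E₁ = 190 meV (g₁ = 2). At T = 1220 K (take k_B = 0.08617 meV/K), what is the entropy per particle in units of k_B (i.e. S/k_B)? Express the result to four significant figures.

0.7304

k_BT = 0.08617 × 1220 K = 105.127 meV.
Eᵢ/kT = 0, 1.80734.
Z = Σ gᵢe^(−Eᵢ/kT) = 1·e^(−0) + 2·e^(−1.80734) = 1.00000 + 0.328180 = 1.32818.
⟨E⟩ = Σ EᵢPᵢ = 46.9471 meV.
S/k_B = ln Z + ⟨E⟩/kT = ln(1.32818) + 46.9471/105.127 = 0.283810 + 0.446575 = 0.7304.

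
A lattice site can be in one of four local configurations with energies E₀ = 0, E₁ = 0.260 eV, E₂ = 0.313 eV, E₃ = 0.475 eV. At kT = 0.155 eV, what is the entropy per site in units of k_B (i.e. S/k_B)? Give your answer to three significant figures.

0.842

Eᵢ/kT = 0, 1.6774, 2.0194, 3.0645.
Z = Σ e^(−Eᵢ/kT) = e^(−0) + e^(−1.6774) + e^(−2.0194) + e^(−3.0645) = 1.0000 + 0.18686 + 0.13274 + 0.046677 = 1.3663.
⟨E⟩ = Σ EᵢPᵢ = 0.082195 eV.
S/k_B = ln Z + ⟨E⟩/kT = ln(1.3663) + 0.082195/0.155 = 0.31211 + 0.53029 = 0.842.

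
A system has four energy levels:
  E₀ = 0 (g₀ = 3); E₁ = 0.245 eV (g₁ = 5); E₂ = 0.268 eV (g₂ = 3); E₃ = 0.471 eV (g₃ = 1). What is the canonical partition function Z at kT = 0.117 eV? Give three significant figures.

Eᵢ/kT = 0, 2.0940, 2.2906, 4.0256.
Z = Σ gᵢe^(−Eᵢ/kT) = 3·e^(−0) + 5·e^(−2.0940) + 3·e^(−2.2906) + 1·e^(−4.0256) = 3.0000 + 0.61597 + 0.30362 + 0.017853 = 3.9374.

Z = 3.94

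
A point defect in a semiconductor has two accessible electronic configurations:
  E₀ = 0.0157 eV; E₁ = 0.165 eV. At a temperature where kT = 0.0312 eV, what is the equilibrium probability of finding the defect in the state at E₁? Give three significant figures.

Eᵢ/kT = 0.50321, 5.2885.
Z = Σ e^(−Eᵢ/kT) = e^(−0.50321) + e^(−5.2885) = 0.60459 + 0.0050493 = 0.60964.
P₁ = e^(−E₁/kT) / Z = 0.0050493/0.60964 = 0.00828.

0.00828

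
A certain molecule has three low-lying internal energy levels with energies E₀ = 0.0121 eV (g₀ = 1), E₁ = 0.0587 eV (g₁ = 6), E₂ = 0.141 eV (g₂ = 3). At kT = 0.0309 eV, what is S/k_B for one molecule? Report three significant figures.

Eᵢ/kT = 0.39159, 1.8997, 4.5631.
Z = Σ gᵢe^(−Eᵢ/kT) = 1·e^(−0.39159) + 6·e^(−1.8997) + 3·e^(−4.5631) = 0.67598 + 0.89768 + 0.031289 = 1.6049.
⟨E⟩ = Σ EᵢPᵢ = 0.040678 eV.
S/k_B = ln Z + ⟨E⟩/kT = ln(1.6049) + 0.040678/0.0309 = 0.47306 + 1.3164 = 1.79.

1.79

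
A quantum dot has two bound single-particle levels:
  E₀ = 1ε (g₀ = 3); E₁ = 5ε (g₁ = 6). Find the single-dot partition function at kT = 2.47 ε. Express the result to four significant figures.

Eᵢ/kT = 0.404858, 2.02429.
Z = Σ gᵢe^(−Eᵢ/kT) = 3·e^(−0.404858) + 6·e^(−2.02429) = 2.00121 + 0.792526 = 2.79374.

Z = 2.794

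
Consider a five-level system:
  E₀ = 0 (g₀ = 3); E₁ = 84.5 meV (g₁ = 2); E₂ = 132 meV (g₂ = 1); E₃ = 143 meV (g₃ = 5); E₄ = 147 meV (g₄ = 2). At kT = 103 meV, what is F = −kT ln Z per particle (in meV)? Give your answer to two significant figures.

Eᵢ/kT = 0, 0.8204, 1.282, 1.388, 1.427.
Z = Σ gᵢe^(−Eᵢ/kT) = 3·e^(−0) + 2·e^(−0.8204) + 1·e^(−1.282) + 5·e^(−1.388) + 2·e^(−1.427) = 3.000 + 0.8805 + 0.2775 + 1.248 + 0.4801 = 5.886.
F = −kT ln Z = −103 × ln(5.886) = −103 × 1.773 = -180 meV.

-180 meV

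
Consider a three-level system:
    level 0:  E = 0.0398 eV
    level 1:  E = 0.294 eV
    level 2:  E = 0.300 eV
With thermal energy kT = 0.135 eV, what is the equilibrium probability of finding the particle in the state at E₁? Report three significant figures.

0.117

Eᵢ/kT = 0.29481, 2.1778, 2.2222.
Z = Σ e^(−Eᵢ/kT) = e^(−0.29481) + e^(−2.1778) + e^(−2.2222) = 0.74467 + 0.11329 + 0.10837 = 0.96633.
P₁ = e^(−E₁/kT) / Z = 0.11329/0.96633 = 0.117.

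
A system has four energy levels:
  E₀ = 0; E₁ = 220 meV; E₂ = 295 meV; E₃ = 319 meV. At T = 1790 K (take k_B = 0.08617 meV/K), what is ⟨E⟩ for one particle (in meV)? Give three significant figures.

90.3 meV

k_BT = 0.08617 × 1790 K = 154.24 meV.
Eᵢ/kT = 0, 1.4263, 1.9126, 2.0682.
Z = Σ e^(−Eᵢ/kT) = e^(−0) + e^(−1.4263) + e^(−1.9126) + e^(−2.0682) = 1.0000 + 0.24020 + 0.14770 + 0.12641 = 1.5143.
⟨E⟩ = Σ Eᵢ e^(−Eᵢ/kT) / Z = (0·1.0000 + 220·0.24020 + 295·0.14770 + 319·0.12641) / 1.5143 = 90.3 meV.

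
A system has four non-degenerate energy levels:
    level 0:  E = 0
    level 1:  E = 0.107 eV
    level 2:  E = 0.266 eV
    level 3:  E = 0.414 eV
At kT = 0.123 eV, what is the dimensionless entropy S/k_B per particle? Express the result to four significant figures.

0.9152

Eᵢ/kT = 0, 0.869919, 2.16260, 3.36585.
Z = Σ e^(−Eᵢ/kT) = e^(−0) + e^(−0.869919) + e^(−2.16260) + e^(−3.36585) = 1.00000 + 0.418985 + 0.115026 + 0.0345327 = 1.56854.
⟨E⟩ = Σ EᵢPᵢ = 0.0572028 eV.
S/k_B = ln Z + ⟨E⟩/kT = ln(1.56854) + 0.0572028/0.123 = 0.450145 + 0.465063 = 0.9152.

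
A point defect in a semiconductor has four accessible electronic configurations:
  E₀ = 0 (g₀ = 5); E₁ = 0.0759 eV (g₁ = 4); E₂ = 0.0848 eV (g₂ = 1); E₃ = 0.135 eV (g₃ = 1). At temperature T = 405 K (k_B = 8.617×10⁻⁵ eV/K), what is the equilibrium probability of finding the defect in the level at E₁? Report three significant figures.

0.0817

k_BT = 8.617×10⁻⁵ × 405 K = 0.034899 eV.
Eᵢ/kT = 0, 2.1748, 2.4299, 3.8683.
Z = Σ gᵢe^(−Eᵢ/kT) = 5·e^(−0) + 4·e^(−2.1748) + 1·e^(−2.4299) + 1·e^(−3.8683) = 5.0000 + 0.45452 + 0.088046 + 0.020894 = 5.5635.
P₁ = g₁ e^(−E₁/kT) / Z = 0.45452/5.5635 = 0.0817.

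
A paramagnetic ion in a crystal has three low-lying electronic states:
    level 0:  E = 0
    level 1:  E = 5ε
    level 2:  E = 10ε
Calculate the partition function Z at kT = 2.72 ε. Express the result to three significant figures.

Eᵢ/kT = 0, 1.8382, 3.6765.
Z = Σ e^(−Eᵢ/kT) = e^(−0) + e^(−1.8382) + e^(−3.6765) = 1.0000 + 0.15910 + 0.025311 = 1.1844.

Z = 1.18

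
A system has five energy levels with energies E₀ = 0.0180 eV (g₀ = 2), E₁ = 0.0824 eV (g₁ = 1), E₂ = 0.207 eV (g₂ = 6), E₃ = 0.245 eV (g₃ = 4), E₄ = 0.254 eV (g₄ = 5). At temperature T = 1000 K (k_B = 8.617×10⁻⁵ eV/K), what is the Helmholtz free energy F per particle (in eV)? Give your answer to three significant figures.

-0.0960 eV

k_BT = 8.617×10⁻⁵ × 1000 K = 0.086170 eV.
Eᵢ/kT = 0.20889, 0.95625, 2.4022, 2.8432, 2.9477.
Z = Σ gᵢe^(−Eᵢ/kT) = 2·e^(−0.20889) + 1·e^(−0.95625) + 6·e^(−2.4022) + 4·e^(−2.8432) + 5·e^(−2.9477) = 1.6230 + 0.38433 + 0.54311 + 0.23296 + 0.26230 = 3.0457.
F = −kT ln Z = −0.086170 × ln(3.0457) = −0.086170 × 1.1137 = -0.0960 eV.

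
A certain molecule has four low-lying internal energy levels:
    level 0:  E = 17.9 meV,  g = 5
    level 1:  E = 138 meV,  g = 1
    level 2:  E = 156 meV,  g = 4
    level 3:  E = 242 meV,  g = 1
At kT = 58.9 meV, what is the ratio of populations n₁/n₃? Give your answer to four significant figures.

n₁/n₃ = (g₁/g₃) exp[−(E₁−E₃)/kT] = (1/1) × exp(−(-104 meV)/(58.9 meV)) = (1/1) × exp(1.76570) = 5.846.

5.846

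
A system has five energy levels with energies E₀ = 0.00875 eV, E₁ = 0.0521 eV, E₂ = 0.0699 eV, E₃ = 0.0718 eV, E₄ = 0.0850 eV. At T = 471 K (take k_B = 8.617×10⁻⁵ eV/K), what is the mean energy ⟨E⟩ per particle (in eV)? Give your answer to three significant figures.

0.0364 eV

k_BT = 8.617×10⁻⁵ × 471 K = 0.040586 eV.
Eᵢ/kT = 0.21559, 1.2837, 1.7223, 1.7691, 2.0943.
Z = Σ e^(−Eᵢ/kT) = e^(−0.21559) + e^(−1.2837) + e^(−1.7223) + e^(−1.7691) + e^(−2.0943) = 0.80607 + 0.27701 + 0.17865 + 0.17049 + 0.12316 = 1.5554.
⟨E⟩ = Σ Eᵢ e^(−Eᵢ/kT) / Z = (0.00875·0.80607 + 0.0521·0.27701 + 0.0699·0.17865 + 0.0718·0.17049 + 0.0850·0.12316) / 1.5554 = 0.0364 eV.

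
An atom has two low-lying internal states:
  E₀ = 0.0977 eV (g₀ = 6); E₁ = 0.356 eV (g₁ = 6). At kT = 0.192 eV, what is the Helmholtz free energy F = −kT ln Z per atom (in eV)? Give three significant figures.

Eᵢ/kT = 0.50885, 1.8542.
Z = Σ gᵢe^(−Eᵢ/kT) = 6·e^(−0.50885) + 6·e^(−1.8542) = 3.6071 + 0.93947 = 4.5466.
F = −kT ln Z = −0.192 × ln(4.5466) = −0.192 × 1.5144 = -0.291 eV.

-0.291 eV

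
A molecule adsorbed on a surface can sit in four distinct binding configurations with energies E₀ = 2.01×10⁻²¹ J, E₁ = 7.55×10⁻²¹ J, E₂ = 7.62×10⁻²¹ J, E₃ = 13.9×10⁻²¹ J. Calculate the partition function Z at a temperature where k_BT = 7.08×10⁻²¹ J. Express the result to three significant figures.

Eᵢ/kT = 0.28390, 1.0664, 1.0763, 1.9633.
Z = Σ e^(−Eᵢ/kT) = e^(−0.28390) + e^(−1.0664) + e^(−1.0763) + e^(−1.9633) = 0.75284 + 0.34425 + 0.34085 + 0.14039 = 1.5783.

Z = 1.58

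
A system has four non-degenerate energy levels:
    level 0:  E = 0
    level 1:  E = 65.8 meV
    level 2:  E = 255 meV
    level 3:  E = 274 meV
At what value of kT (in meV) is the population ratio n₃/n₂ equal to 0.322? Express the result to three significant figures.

16.8 meV

n₃/n₂ = exp[−(E₃−E₂)/kT] = 0.322.
⇒ (E₃−E₂)/kT = ln(1/0.322) = ln(3.1056) = 1.1332.
kT = 19 meV / 1.1332 = 16.8 meV.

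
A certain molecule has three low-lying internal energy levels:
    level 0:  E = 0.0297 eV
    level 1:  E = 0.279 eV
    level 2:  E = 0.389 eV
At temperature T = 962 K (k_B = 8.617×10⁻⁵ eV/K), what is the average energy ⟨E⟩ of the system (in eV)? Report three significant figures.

0.0457 eV

k_BT = 8.617×10⁻⁵ × 962 K = 0.082896 eV.
Eᵢ/kT = 0.35828, 3.3657, 4.6926.
Z = Σ e^(−Eᵢ/kT) = e^(−0.35828) + e^(−3.3657) + e^(−4.6926) = 0.69888 + 0.034538 + 0.0091628 = 0.74258.
⟨E⟩ = Σ Eᵢ e^(−Eᵢ/kT) / Z = (0.0297·0.69888 + 0.279·0.034538 + 0.389·0.0091628) / 0.74258 = 0.0457 eV.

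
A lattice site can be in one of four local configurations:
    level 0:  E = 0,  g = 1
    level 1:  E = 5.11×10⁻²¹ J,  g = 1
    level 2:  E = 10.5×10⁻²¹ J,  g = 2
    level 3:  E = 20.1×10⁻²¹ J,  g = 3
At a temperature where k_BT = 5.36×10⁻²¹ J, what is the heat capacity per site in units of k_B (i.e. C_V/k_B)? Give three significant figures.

0.931

Eᵢ/kT = 0, 0.95336, 1.9590, 3.7500.
Z = Σ gᵢe^(−Eᵢ/kT) = 1·e^(−0) + 1·e^(−0.95336) + 2·e^(−1.9590) + 3·e^(−3.7500) = 1.0000 + 0.38544 + 0.28200 + 0.070553 = 1.7380.
⟨E⟩ = 3.6529, ⟨E²⟩ = 40.080.
C_V/k_B = (⟨E²⟩ − ⟨E⟩²)/(kT)² = (40.080 − 13.344)/28.730 = 0.931.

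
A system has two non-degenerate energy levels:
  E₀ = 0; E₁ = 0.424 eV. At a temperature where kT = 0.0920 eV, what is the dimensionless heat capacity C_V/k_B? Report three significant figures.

Eᵢ/kT = 0, 4.6087.
Z = Σ e^(−Eᵢ/kT) = e^(−0) + e^(−4.6087) = 1.0000 + 0.0099648 = 1.0100.
⟨E⟩ = 0.0041832 eV, ⟨E²⟩ = 0.0017737 eV².
C_V/k_B = (⟨E²⟩ − ⟨E⟩²)/(kT)² = (0.0017737 − 0.000017499)/0.0084640 = 0.207.

0.207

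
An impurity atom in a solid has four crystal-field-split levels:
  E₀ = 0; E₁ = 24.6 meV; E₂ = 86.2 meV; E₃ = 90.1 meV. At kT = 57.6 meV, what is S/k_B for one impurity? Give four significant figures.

1.186

Eᵢ/kT = 0, 0.427083, 1.49653, 1.56424.
Z = Σ e^(−Eᵢ/kT) = e^(−0) + e^(−0.427083) + e^(−1.49653) + e^(−1.56424) = 1.00000 + 0.652409 + 0.223906 + 0.209247 = 2.08556.
⟨E⟩ = Σ EᵢPᵢ = 25.9897 meV.
S/k_B = ln Z + ⟨E⟩/kT = ln(2.08556) + 25.9897/57.6 = 0.735037 + 0.451210 = 1.186.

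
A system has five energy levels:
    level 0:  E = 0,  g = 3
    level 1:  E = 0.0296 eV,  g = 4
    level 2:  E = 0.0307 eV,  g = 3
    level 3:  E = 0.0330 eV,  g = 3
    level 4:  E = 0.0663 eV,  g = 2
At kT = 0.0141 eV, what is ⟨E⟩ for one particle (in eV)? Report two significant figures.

0.0086 eV

Eᵢ/kT = 0, 2.099, 2.177, 2.340, 4.702.
Z = Σ gᵢe^(−Eᵢ/kT) = 3·e^(−0) + 4·e^(−2.099) + 3·e^(−2.177) + 3·e^(−2.340) + 2·e^(−4.702) = 3.000 + 0.4903 + 0.3401 + 0.2890 + 0.01815 = 4.138.
⟨E⟩ = Σ Eᵢ gᵢe^(−Eᵢ/kT) / Z = (0·3.000 + 0.0296·0.4903 + 0.0307·0.3401 + 0.0330·0.2890 + 0.0663·0.01815) / 4.138 = 0.0086 eV.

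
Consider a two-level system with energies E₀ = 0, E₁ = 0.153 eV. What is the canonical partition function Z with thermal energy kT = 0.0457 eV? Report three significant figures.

Z = 1.04

Eᵢ/kT = 0, 3.3479.
Z = Σ e^(−Eᵢ/kT) = e^(−0) + e^(−3.3479) = 1.0000 + 0.035158 = 1.0352.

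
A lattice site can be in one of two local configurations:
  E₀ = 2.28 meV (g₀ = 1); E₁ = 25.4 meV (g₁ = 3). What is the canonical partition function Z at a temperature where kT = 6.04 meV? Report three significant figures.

Z = 0.730

Eᵢ/kT = 0.37748, 4.2053.
Z = Σ gᵢe^(−Eᵢ/kT) = 1·e^(−0.37748) + 3·e^(−4.2053) = 0.68559 + 0.044749 = 0.73034.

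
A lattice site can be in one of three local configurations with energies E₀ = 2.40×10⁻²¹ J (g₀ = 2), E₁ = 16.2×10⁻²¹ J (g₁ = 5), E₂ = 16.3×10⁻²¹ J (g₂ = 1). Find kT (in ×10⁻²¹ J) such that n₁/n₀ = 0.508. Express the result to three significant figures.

n₁/n₀ = (g₁/g₀) exp[−(E₁−E₀)/kT] = 0.508.
⇒ (E₁−E₀)/kT = ln((5/2)/0.508) = ln(4.9213) = 1.5936.
kT = 13.80 ×10⁻²¹ J / 1.5936 = 8.66 ×10⁻²¹ J.

8.66 ×10⁻²¹ J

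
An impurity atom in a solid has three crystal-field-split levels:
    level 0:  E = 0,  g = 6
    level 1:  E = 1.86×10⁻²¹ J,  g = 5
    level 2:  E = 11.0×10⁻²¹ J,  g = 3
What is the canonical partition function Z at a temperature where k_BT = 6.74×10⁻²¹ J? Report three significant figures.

Eᵢ/kT = 0, 0.27596, 1.6320.
Z = Σ gᵢe^(−Eᵢ/kT) = 6·e^(−0) + 5·e^(−0.27596) + 3·e^(−1.6320) = 6.0000 + 3.7942 + 0.58661 = 10.381.

Z = 10.4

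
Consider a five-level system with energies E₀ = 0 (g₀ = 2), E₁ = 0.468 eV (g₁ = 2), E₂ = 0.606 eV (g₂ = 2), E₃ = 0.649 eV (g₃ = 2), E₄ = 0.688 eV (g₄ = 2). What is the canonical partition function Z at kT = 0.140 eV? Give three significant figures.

Eᵢ/kT = 0, 3.3429, 4.3286, 4.6357, 4.9143.
Z = Σ gᵢe^(−Eᵢ/kT) = 2·e^(−0) + 2·e^(−3.3429) + 2·e^(−4.3286) + 2·e^(−4.6357) + 2·e^(−4.9143) = 2.0000 + 0.070669 + 0.026372 + 0.019399 + 0.014682 = 2.1311.

Z = 2.13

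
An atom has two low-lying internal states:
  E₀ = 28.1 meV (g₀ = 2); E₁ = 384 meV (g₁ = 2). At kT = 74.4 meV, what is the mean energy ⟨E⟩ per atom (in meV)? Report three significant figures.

Eᵢ/kT = 0.37769, 5.1613.
Z = Σ gᵢe^(−Eᵢ/kT) = 2·e^(−0.37769) + 2·e^(−5.1613) = 1.3709 + 0.011468 = 1.3824.
⟨E⟩ = Σ Eᵢ gᵢe^(−Eᵢ/kT) / Z = (28.1·1.3709 + 384·0.011468) / 1.3824 = 31.1 meV.

31.1 meV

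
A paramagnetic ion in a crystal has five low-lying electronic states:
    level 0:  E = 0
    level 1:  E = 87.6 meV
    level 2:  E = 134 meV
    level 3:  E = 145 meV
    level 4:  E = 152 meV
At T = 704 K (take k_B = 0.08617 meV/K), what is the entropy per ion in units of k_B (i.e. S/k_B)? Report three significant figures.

k_BT = 0.08617 × 704 K = 60.664 meV.
Eᵢ/kT = 0, 1.4440, 2.2089, 2.3902, 2.5056.
Z = Σ e^(−Eᵢ/kT) = e^(−0) + e^(−1.4440) + e^(−2.2089) + e^(−2.3902) + e^(−2.5056) = 1.0000 + 0.23598 + 0.10982 + 0.091611 + 0.081627 = 1.5190.
⟨E⟩ = Σ EᵢPᵢ = 40.210 meV.
S/k_B = ln Z + ⟨E⟩/kT = ln(1.5190) + 40.210/60.664 = 0.41805 + 0.66283 = 1.08.

1.08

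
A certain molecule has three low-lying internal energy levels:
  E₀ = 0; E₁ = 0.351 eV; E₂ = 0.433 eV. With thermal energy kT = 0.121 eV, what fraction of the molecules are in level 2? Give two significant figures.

Eᵢ/kT = 0, 2.901, 3.579.
Z = Σ e^(−Eᵢ/kT) = e^(−0) + e^(−2.901) + e^(−3.579) = 1.000 + 0.05497 + 0.02790 = 1.083.
P₂ = e^(−E₂/kT) / Z = 0.02790/1.083 = 0.026.

0.026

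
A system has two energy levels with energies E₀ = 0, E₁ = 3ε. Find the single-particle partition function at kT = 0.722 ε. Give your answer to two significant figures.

Z = 1.0

Eᵢ/kT = 0, 4.155.
Z = Σ e^(−Eᵢ/kT) = e^(−0) + e^(−4.155) = 1.000 + 0.01569 = 1.016.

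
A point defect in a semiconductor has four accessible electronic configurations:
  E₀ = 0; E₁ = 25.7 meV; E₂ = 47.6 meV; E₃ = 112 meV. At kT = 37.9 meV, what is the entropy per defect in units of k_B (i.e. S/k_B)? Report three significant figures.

Eᵢ/kT = 0, 0.67810, 1.2559, 2.9551.
Z = Σ e^(−Eᵢ/kT) = e^(−0) + e^(−0.67810) + e^(−1.2559) + e^(−2.9551) = 1.0000 + 0.50758 + 0.28482 + 0.052073 = 1.8445.
⟨E⟩ = Σ EᵢPᵢ = 17.584 meV.
S/k_B = ln Z + ⟨E⟩/kT = ln(1.8445) + 17.584/37.9 = 0.61221 + 0.46396 = 1.08.

1.08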